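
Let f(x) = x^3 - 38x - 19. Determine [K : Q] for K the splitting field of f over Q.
[K : Q] = 6

By the rational root test, any rational root of the monic integer polynomial f(x) = x^3 - 38x - 19 must be an integer dividing the constant term -19, i.e. one of ±{1, 19}. Evaluating: f(1) = -56, f(-1) = 18, f(19) = 6118, f(-19) = -6156; none is 0, so f has no rational root and is therefore irreducible over Q (a cubic with no linear factor over a field is irreducible). For an irreducible cubic, the Galois group is A_3 or S_3 according as the discriminant disc(f) = -4a^3 - 27b^2 = -4·(-38)^3 - 27·(-19)^2 = 209741 is or is not a square in Q. Here disc(f) = 209741 is not a perfect square in Q, so the Galois group of f over Q is not contained in A_3 and must be all of S_3. The splitting field has degree |S_3| = 6 over Q, so [K : Q] = 6.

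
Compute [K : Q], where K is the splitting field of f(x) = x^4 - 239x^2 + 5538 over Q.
[K : Q] = 4

Solving the quadratic in x^2: x^2 = (239 ± √(239^2 - 4·5538))/2 = (239 ± √34969)/2 = (239 ± 187)/2, giving x^2 = 213 or x^2 = 26. So f(x) = (x^2 - 213)(x^2 - 26) and the roots of f are ±√213, ±√26. Hence the splitting field is K = Q(√213, √26). Since 213 and 26 are distinct squarefree integers > 1, their product 5538 is not a perfect square, so √26 ∉ Q(√213). By the tower law [K:Q] = [Q(√213,√26):Q(√213)] · [Q(√213):Q] = 2 · 2 = 4.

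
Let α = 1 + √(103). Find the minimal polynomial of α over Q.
m_α(x) = x^2 - 2x - 102

From α - 1 = √(103), squaring gives (α - 1)^2 = 103, i.e. α^2 - 2α + 1 = 103, so α^2 - 2α - 102 = 0. The discriminant of x^2 - 2x - 102 is (-2)^2 - 4·(-102) = 4 + 408 = 412, and 4·(103) is not a perfect square in Q since 103 is squarefree and ≠ 1. Hence x^2 - 2x - 102 is irreducible over Q and is the minimal polynomial of α.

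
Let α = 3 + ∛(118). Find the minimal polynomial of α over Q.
m_α(x) = x^3 - 9x^2 + 27x - 145

Set β = α - 3 = ∛(118), so β^3 = 118. Then (α - 3)^3 - 118 = 0, i.e. α is a root of g(x) = (x - 3)^3 - 118 = x^3 - 9x^2 + 27x - 145. Since g(x) = h(x - 3) where h(x) = x^3 - 118, and h is irreducible over Q (because 118 is not a perfect cube, so h has no rational root, and a monic cubic with no rational root is irreducible), g is also irreducible (irreducibility is preserved under the substitution x → x - 3). Hence m_α(x) = x^3 - 9x^2 + 27x - 145.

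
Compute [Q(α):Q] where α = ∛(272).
[Q(α):Q] = 3

The minimal polynomial of α is x^3 - 272, irreducible over Q since 272 is not a perfect cube (so x^3 - 272 has no rational root). Hence [Q(α):Q] = deg(m_α) = 3.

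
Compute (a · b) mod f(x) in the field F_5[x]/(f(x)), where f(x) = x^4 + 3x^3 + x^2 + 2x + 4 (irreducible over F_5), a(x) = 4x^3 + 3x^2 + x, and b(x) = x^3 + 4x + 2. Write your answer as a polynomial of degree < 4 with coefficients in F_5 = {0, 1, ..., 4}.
a · b ≡ x^3 + 2x^2 + 3x (mod f(x))

Multiply in F_5[x]: a(x)·b(x) = (4x^3 + 3x^2 + x)·(x^3 + 4x + 2) = 4x^6 + 3x^5 + 2x^4 + 2x. This has degree ≥ 4, so divide by f(x) over F_5: 4x^6 + 3x^5 + 2x^4 + 2x = (4x^2 + x)·(x^4 + 3x^3 + x^2 + 2x + 4) + (x^3 + 2x^2 + 3x). Hence a·b ≡ x^3 + 2x^2 + 3x (mod f). (F_5[x]/(f) is a field with 5^4 = 625 elements since f is irreducible of degree 4.)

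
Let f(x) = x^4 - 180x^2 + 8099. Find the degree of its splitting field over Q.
[K : Q] = 4

Solving the quadratic in x^2: x^2 = (180 ± √(180^2 - 4·8099))/2 = (180 ± √4)/2 = (180 ± 2)/2, giving x^2 = 91 or x^2 = 89. So f(x) = (x^2 - 91)(x^2 - 89) and the roots of f are ±√91, ±√89. Hence the splitting field is K = Q(√91, √89). Since 91 and 89 are distinct squarefree integers > 1, their product 8099 is not a perfect square, so √89 ∉ Q(√91). By the tower law [K:Q] = [Q(√91,√89):Q(√91)] · [Q(√91):Q] = 2 · 2 = 4.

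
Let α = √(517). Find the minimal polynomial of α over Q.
m_α(x) = x^2 - 517

α satisfies α^2 - 517 = 0, so x^2 - 517 annihilates α. Since d = 517 is squarefree and ≠ 1, it is not a perfect square in Q, so x^2 - 517 has no rational root and is therefore irreducible over Q (a degree-2 polynomial over a field is irreducible iff it has no root). Hence m_α(x) = x^2 - 517.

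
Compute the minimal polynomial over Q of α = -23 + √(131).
m_α(x) = x^2 + 46x + 398

From α + 23 = √(131), squaring gives (α + 23)^2 = 131, i.e. α^2 + 46α + 529 = 131, so α^2 + 46α + 398 = 0. The discriminant of x^2 + 46x + 398 is (46)^2 - 4·(398) = 2116 - 1592 = 524, and 4·(131) is not a perfect square in Q since 131 is squarefree and ≠ 1. Hence x^2 + 46x + 398 is irreducible over Q and is the minimal polynomial of α.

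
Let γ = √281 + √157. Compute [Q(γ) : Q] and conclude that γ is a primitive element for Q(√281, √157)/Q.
[Q(γ) : Q] = 4 (equivalently, Q(γ) = Q(√281, √157))

Obviously Q(γ) ⊆ Q(√281, √157), and [Q(√281, √157):Q] = 4 (since 281, 157 are distinct squarefree integers > 1 with 44117 not a perfect square). To show equality we compute the minimal polynomial of γ. From γ = √281 + √157: γ^2 = 281 + 2√(44117) + 157 = 438 + 2√(44117), so γ^2 - 438 = 2√(44117); squaring, (γ^2 - 438)^2 = 4·44117, i.e. γ^4 - 876γ^2 + 191844 - 176468 = 0, i.e. γ^4 - 876γ^2 + 15376 = 0. So γ is a root of x^4 - 876x^2 + 15376. This polynomial is irreducible over Q: it has no rational root (each ±√281 ± √157 is irrational), and any factorization into two quadratics over Q would force √(44117) ∈ Q (pairing opposite roots) or √281, √157 ∈ Q (other pairings), all impossible. Hence [Q(γ):Q] = 4 = [Q(√281, √157):Q], so Q(γ) = Q(√281, √157).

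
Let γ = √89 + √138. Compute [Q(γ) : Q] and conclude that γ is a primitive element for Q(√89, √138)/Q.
[Q(γ) : Q] = 4 (equivalently, Q(γ) = Q(√89, √138))

Obviously Q(γ) ⊆ Q(√89, √138), and [Q(√89, √138):Q] = 4 (since 89, 138 are distinct squarefree integers > 1 with 12282 not a perfect square). To show equality we compute the minimal polynomial of γ. From γ = √89 + √138: γ^2 = 89 + 2√(12282) + 138 = 227 + 2√(12282), so γ^2 - 227 = 2√(12282); squaring, (γ^2 - 227)^2 = 4·12282, i.e. γ^4 - 454γ^2 + 51529 - 49128 = 0, i.e. γ^4 - 454γ^2 + 2401 = 0. So γ is a root of x^4 - 454x^2 + 2401. This polynomial is irreducible over Q: it has no rational root (each ±√89 ± √138 is irrational), and any factorization into two quadratics over Q would force √(12282) ∈ Q (pairing opposite roots) or √89, √138 ∈ Q (other pairings), all impossible. Hence [Q(γ):Q] = 4 = [Q(√89, √138):Q], so Q(γ) = Q(√89, √138).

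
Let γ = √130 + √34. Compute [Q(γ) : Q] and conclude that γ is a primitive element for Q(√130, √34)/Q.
[Q(γ) : Q] = 4 (equivalently, Q(γ) = Q(√130, √34))

Obviously Q(γ) ⊆ Q(√130, √34), and [Q(√130, √34):Q] = 4 (since 130, 34 are distinct squarefree integers > 1 with 4420 not a perfect square). To show equality we compute the minimal polynomial of γ. From γ = √130 + √34: γ^2 = 130 + 2√(4420) + 34 = 164 + 2√(4420), so γ^2 - 164 = 2√(4420); squaring, (γ^2 - 164)^2 = 4·4420, i.e. γ^4 - 328γ^2 + 26896 - 17680 = 0, i.e. γ^4 - 328γ^2 + 9216 = 0. So γ is a root of x^4 - 328x^2 + 9216. This polynomial is irreducible over Q: it has no rational root (each ±√130 ± √34 is irrational), and any factorization into two quadratics over Q would force √(4420) ∈ Q (pairing opposite roots) or √130, √34 ∈ Q (other pairings), all impossible. Hence [Q(γ):Q] = 4 = [Q(√130, √34):Q], so Q(γ) = Q(√130, √34).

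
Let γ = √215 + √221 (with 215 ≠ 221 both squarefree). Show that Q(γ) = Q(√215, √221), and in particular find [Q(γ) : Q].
[Q(γ) : Q] = 4 (equivalently, Q(γ) = Q(√215, √221))

Obviously Q(γ) ⊆ Q(√215, √221), and [Q(√215, √221):Q] = 4 (since 215, 221 are distinct squarefree integers > 1 with 47515 not a perfect square). To show equality we compute the minimal polynomial of γ. From γ = √215 + √221: γ^2 = 215 + 2√(47515) + 221 = 436 + 2√(47515), so γ^2 - 436 = 2√(47515); squaring, (γ^2 - 436)^2 = 4·47515, i.e. γ^4 - 872γ^2 + 190096 - 190060 = 0, i.e. γ^4 - 872γ^2 + 36 = 0. So γ is a root of x^4 - 872x^2 + 36. This polynomial is irreducible over Q: it has no rational root (each ±√215 ± √221 is irrational), and any factorization into two quadratics over Q would force √(47515) ∈ Q (pairing opposite roots) or √215, √221 ∈ Q (other pairings), all impossible. Hence [Q(γ):Q] = 4 = [Q(√215, √221):Q], so Q(γ) = Q(√215, √221).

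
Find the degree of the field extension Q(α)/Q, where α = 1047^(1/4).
[Q(α):Q] = 4

α is a root of x^4 - 1047. By Eisenstein's criterion at the prime p = 3 (which divides the constant term 1047 but p^2 = 9 does not, since 1047 is squarefree), x^4 - 1047 is irreducible over Q. Hence [Q(α):Q] = 4.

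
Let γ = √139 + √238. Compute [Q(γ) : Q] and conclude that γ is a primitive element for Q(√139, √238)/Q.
[Q(γ) : Q] = 4 (equivalently, Q(γ) = Q(√139, √238))

Obviously Q(γ) ⊆ Q(√139, √238), and [Q(√139, √238):Q] = 4 (since 139, 238 are distinct squarefree integers > 1 with 33082 not a perfect square). To show equality we compute the minimal polynomial of γ. From γ = √139 + √238: γ^2 = 139 + 2√(33082) + 238 = 377 + 2√(33082), so γ^2 - 377 = 2√(33082); squaring, (γ^2 - 377)^2 = 4·33082, i.e. γ^4 - 754γ^2 + 142129 - 132328 = 0, i.e. γ^4 - 754γ^2 + 9801 = 0. So γ is a root of x^4 - 754x^2 + 9801. This polynomial is irreducible over Q: it has no rational root (each ±√139 ± √238 is irrational), and any factorization into two quadratics over Q would force √(33082) ∈ Q (pairing opposite roots) or √139, √238 ∈ Q (other pairings), all impossible. Hence [Q(γ):Q] = 4 = [Q(√139, √238):Q], so Q(γ) = Q(√139, √238).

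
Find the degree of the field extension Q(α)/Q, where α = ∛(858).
[Q(α):Q] = 3

The minimal polynomial of α is x^3 - 858, irreducible over Q since 858 is not a perfect cube (so x^3 - 858 has no rational root). Hence [Q(α):Q] = deg(m_α) = 3.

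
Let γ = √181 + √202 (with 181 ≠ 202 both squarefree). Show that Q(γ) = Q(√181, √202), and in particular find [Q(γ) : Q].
[Q(γ) : Q] = 4 (equivalently, Q(γ) = Q(√181, √202))

Obviously Q(γ) ⊆ Q(√181, √202), and [Q(√181, √202):Q] = 4 (since 181, 202 are distinct squarefree integers > 1 with 36562 not a perfect square). To show equality we compute the minimal polynomial of γ. From γ = √181 + √202: γ^2 = 181 + 2√(36562) + 202 = 383 + 2√(36562), so γ^2 - 383 = 2√(36562); squaring, (γ^2 - 383)^2 = 4·36562, i.e. γ^4 - 766γ^2 + 146689 - 146248 = 0, i.e. γ^4 - 766γ^2 + 441 = 0. So γ is a root of x^4 - 766x^2 + 441. This polynomial is irreducible over Q: it has no rational root (each ±√181 ± √202 is irrational), and any factorization into two quadratics over Q would force √(36562) ∈ Q (pairing opposite roots) or √181, √202 ∈ Q (other pairings), all impossible. Hence [Q(γ):Q] = 4 = [Q(√181, √202):Q], so Q(γ) = Q(√181, √202).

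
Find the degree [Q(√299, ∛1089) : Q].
[Q(√299, ∛1089) : Q] = 6

Let L = Q(√299, ∛1089). Since Q(√299) ⊂ L and [Q(√299):Q] = 2, the tower law gives 2 | [L:Q]. Likewise Q(∛1089) ⊂ L with [Q(∛1089):Q] = 3 (because 1089 is not a perfect cube), so 3 | [L:Q]. As gcd(2,3) = 1, [L:Q] is divisible by 6. Conversely L is generated over Q by √299 and ∛1089, so [L:Q] ≤ 2·3 = 6. Therefore [Q(√299, ∛1089) : Q] = 6.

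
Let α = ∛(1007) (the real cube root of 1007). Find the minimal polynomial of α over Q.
m_α(x) = x^3 - 1007

α satisfies α^3 = 1007, so x^3 - 1007 annihilates α. By the rational root test, a rational root p/q (in lowest terms) of x^3 - 1007 would satisfy p^3 = 1007 q^3, forcing q = 1 and p^3 = 1007; but 1007 is not a perfect cube, contradiction. A monic cubic over Q with no rational root is irreducible (any nontrivial factorization would include a linear factor). Hence x^3 - 1007 is the minimal polynomial of α, and in particular [Q(α):Q] = 3.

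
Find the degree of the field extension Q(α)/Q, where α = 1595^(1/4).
[Q(α):Q] = 4

α is a root of x^4 - 1595. By Eisenstein's criterion at the prime p = 5 (which divides the constant term 1595 but p^2 = 25 does not, since 1595 is squarefree), x^4 - 1595 is irreducible over Q. Hence [Q(α):Q] = 4.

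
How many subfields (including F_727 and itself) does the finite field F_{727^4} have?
F_{727^4} has 3 subfields

The subfields of F_{p^n} are exactly the fields F_{p^d} for d | n (each is the fixed field of the unique index-d subgroup of Gal(F_{p^n}/F_p) ≅ Z/nZ). The divisors of n = 4 are {1, 2, 4}, giving 3 subfields: F_{727^1}, F_{727^2}, F_{727^4}.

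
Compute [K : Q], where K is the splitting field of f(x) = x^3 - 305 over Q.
[K : Q] = 6

The roots of x^3 - 305 are ∛305, ω∛305, ω^2∛305 where ω = e^(2πi/3) is a primitive cube root of unity, so K = Q(∛305, ω). Now [Q(∛305):Q] = 3 (since 305 is not a perfect cube, x^3 - 305 is irreducible) and [Q(ω):Q] = 2. Both 2 and 3 divide [K:Q], and [K:Q] ≤ 3·2 = 6, so [K:Q] = 6. (Equivalently: Q(∛305) ⊂ R but ω ∉ R, so [K : Q(∛305)] = 2.)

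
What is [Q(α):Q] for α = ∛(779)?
[Q(α):Q] = 3

The minimal polynomial of α is x^3 - 779, irreducible over Q since 779 is not a perfect cube (so x^3 - 779 has no rational root). Hence [Q(α):Q] = deg(m_α) = 3.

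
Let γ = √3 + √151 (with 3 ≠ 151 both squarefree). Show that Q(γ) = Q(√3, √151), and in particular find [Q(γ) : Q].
[Q(γ) : Q] = 4 (equivalently, Q(γ) = Q(√3, √151))

Obviously Q(γ) ⊆ Q(√3, √151), and [Q(√3, √151):Q] = 4 (since 3, 151 are distinct squarefree integers > 1 with 453 not a perfect square). To show equality we compute the minimal polynomial of γ. From γ = √3 + √151: γ^2 = 3 + 2√(453) + 151 = 154 + 2√(453), so γ^2 - 154 = 2√(453); squaring, (γ^2 - 154)^2 = 4·453, i.e. γ^4 - 308γ^2 + 23716 - 1812 = 0, i.e. γ^4 - 308γ^2 + 21904 = 0. So γ is a root of x^4 - 308x^2 + 21904. This polynomial is irreducible over Q: it has no rational root (each ±√3 ± √151 is irrational), and any factorization into two quadratics over Q would force √(453) ∈ Q (pairing opposite roots) or √3, √151 ∈ Q (other pairings), all impossible. Hence [Q(γ):Q] = 4 = [Q(√3, √151):Q], so Q(γ) = Q(√3, √151).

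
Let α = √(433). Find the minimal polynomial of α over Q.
m_α(x) = x^2 - 433

α satisfies α^2 - 433 = 0, so x^2 - 433 annihilates α. Since d = 433 is squarefree and ≠ 1, it is not a perfect square in Q, so x^2 - 433 has no rational root and is therefore irreducible over Q (a degree-2 polynomial over a field is irreducible iff it has no root). Hence m_α(x) = x^2 - 433.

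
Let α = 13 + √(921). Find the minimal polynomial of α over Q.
m_α(x) = x^2 - 26x - 752

From α - 13 = √(921), squaring gives (α - 13)^2 = 921, i.e. α^2 - 26α + 169 = 921, so α^2 - 26α - 752 = 0. The discriminant of x^2 - 26x - 752 is (-26)^2 - 4·(-752) = 676 + 3008 = 3684, and 4·(921) is not a perfect square in Q since 921 is squarefree and ≠ 1. Hence x^2 - 26x - 752 is irreducible over Q and is the minimal polynomial of α.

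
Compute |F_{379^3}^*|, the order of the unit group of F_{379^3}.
|F_{379^3}^*| = 54439938

F_{379^3} has 379^3 = 54439939 elements; its multiplicative group consists of all nonzero elements, so |F_{379^3}^*| = 54439939 - 1 = 54439938. (It is cyclic since any finite subgroup of the multiplicative group of a field is cyclic.)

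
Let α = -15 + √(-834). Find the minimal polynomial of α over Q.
m_α(x) = x^2 + 30x + 1059

From α + 15 = √(-834), squaring gives (α + 15)^2 = -834, i.e. α^2 + 30α + 225 = -834, so α^2 + 30α + 1059 = 0. The discriminant of x^2 + 30x + 1059 is (30)^2 - 4·(1059) = 900 - 4236 = -3336, and 4·(-834) is not a perfect square in Q since -834 is squarefree and ≠ 1. Hence x^2 + 30x + 1059 is irreducible over Q and is the minimal polynomial of α.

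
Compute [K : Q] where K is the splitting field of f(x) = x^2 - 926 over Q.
[K : Q] = 2

f(x) = x^2 - 926 factors as (x - √926)(x + √926). The splitting field is K = Q(√926). Since 926 is squarefree and > 1, it is not a perfect square, so x^2 - 926 is irreducible over Q and [Q(√926) : Q] = 2. Hence [K : Q] = 2.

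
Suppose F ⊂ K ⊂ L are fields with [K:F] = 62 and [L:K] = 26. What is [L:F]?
[L:F] = 1612

The tower law says that for any tower of field extensions F ⊂ K ⊂ L with finite degrees, [L:F] = [L:K] · [K:F]. Here this gives [L:F] = 26 · 62 = 1612.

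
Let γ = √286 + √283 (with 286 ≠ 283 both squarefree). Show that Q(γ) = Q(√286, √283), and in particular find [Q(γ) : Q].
[Q(γ) : Q] = 4 (equivalently, Q(γ) = Q(√286, √283))

Obviously Q(γ) ⊆ Q(√286, √283), and [Q(√286, √283):Q] = 4 (since 286, 283 are distinct squarefree integers > 1 with 80938 not a perfect square). To show equality we compute the minimal polynomial of γ. From γ = √286 + √283: γ^2 = 286 + 2√(80938) + 283 = 569 + 2√(80938), so γ^2 - 569 = 2√(80938); squaring, (γ^2 - 569)^2 = 4·80938, i.e. γ^4 - 1138γ^2 + 323761 - 323752 = 0, i.e. γ^4 - 1138γ^2 + 9 = 0. So γ is a root of x^4 - 1138x^2 + 9. This polynomial is irreducible over Q: it has no rational root (each ±√286 ± √283 is irrational), and any factorization into two quadratics over Q would force √(80938) ∈ Q (pairing opposite roots) or √286, √283 ∈ Q (other pairings), all impossible. Hence [Q(γ):Q] = 4 = [Q(√286, √283):Q], so Q(γ) = Q(√286, √283).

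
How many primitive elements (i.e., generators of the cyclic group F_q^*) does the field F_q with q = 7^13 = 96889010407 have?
There are φ(96889010406) = 32296336800 primitive elements

F_q^* is cyclic of order q - 1 = 96889010406. A cyclic group of order m has exactly φ(m) generators. Here m = 96889010406 = 2 · 3 · 16148168401, so the number of primitive elements is φ(96889010406) = 32296336800.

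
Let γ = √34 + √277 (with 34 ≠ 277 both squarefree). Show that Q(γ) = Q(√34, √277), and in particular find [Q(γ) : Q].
[Q(γ) : Q] = 4 (equivalently, Q(γ) = Q(√34, √277))

Obviously Q(γ) ⊆ Q(√34, √277), and [Q(√34, √277):Q] = 4 (since 34, 277 are distinct squarefree integers > 1 with 9418 not a perfect square). To show equality we compute the minimal polynomial of γ. From γ = √34 + √277: γ^2 = 34 + 2√(9418) + 277 = 311 + 2√(9418), so γ^2 - 311 = 2√(9418); squaring, (γ^2 - 311)^2 = 4·9418, i.e. γ^4 - 622γ^2 + 96721 - 37672 = 0, i.e. γ^4 - 622γ^2 + 59049 = 0. So γ is a root of x^4 - 622x^2 + 59049. This polynomial is irreducible over Q: it has no rational root (each ±√34 ± √277 is irrational), and any factorization into two quadratics over Q would force √(9418) ∈ Q (pairing opposite roots) or √34, √277 ∈ Q (other pairings), all impossible. Hence [Q(γ):Q] = 4 = [Q(√34, √277):Q], so Q(γ) = Q(√34, √277).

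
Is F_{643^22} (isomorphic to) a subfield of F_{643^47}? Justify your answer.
No: F_{643^22} is not a subfield of F_{643^47}

F_{p^m} embeds in F_{p^n} iff m | n. Here 22 ∤ 47 (since 47 = 2·22 + 3 with remainder 3 ≠ 0), so F_{643^22} is not a subfield of F_{643^47}. Equivalently: if it were, the tower law would give 22 = [F_{643^22}:F_643] dividing [F_{643^47}:F_643] = 47, contradiction.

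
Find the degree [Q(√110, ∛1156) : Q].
[Q(√110, ∛1156) : Q] = 6

Let L = Q(√110, ∛1156). Since Q(√110) ⊂ L and [Q(√110):Q] = 2, the tower law gives 2 | [L:Q]. Likewise Q(∛1156) ⊂ L with [Q(∛1156):Q] = 3 (because 1156 is not a perfect cube), so 3 | [L:Q]. As gcd(2,3) = 1, [L:Q] is divisible by 6. Conversely L is generated over Q by √110 and ∛1156, so [L:Q] ≤ 2·3 = 6. Therefore [Q(√110, ∛1156) : Q] = 6.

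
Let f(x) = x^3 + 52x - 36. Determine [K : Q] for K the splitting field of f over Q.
[K : Q] = 6

By the rational root test, any rational root of the monic integer polynomial f(x) = x^3 + 52x - 36 must be an integer dividing the constant term -36, i.e. one of ±{1, 2, 3, 4, 6, 9, 12, 18, 36}. Evaluating: f(1) = 17, f(-1) = -89, f(2) = 76, f(-2) = -148, f(3) = 147, f(-3) = -219, f(4) = 236, f(-4) = -308, f(6) = 492, f(-6) = -564, f(9) = 1161, f(-9) = -1233, f(12) = 2316, f(-12) = -2388, f(18) = 6732, f(-18) = -6804, f(36) = 48492, f(-36) = -48564; none is 0, so f has no rational root and is therefore irreducible over Q (a cubic with no linear factor over a field is irreducible). For an irreducible cubic, the Galois group is A_3 or S_3 according as the discriminant disc(f) = -4a^3 - 27b^2 = -4·(52)^3 - 27·(-36)^2 = -597424 is or is not a square in Q. Here disc(f) = -597424 is not a perfect square in Q, so the Galois group of f over Q is not contained in A_3 and must be all of S_3. The splitting field has degree |S_3| = 6 over Q, so [K : Q] = 6.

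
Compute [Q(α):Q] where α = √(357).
[Q(α):Q] = 2

[Q(α):Q] equals the degree of the minimal polynomial of α. Here α^2 = 357 and x^2 - 357 is irreducible (d = 357 is squarefree, ≠ 1, hence not a square), so deg(m_α) = 2. Thus [Q(α):Q] = 2.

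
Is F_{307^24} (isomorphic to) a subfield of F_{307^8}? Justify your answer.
No: F_{307^24} is not a subfield of F_{307^8}

F_{p^m} embeds in F_{p^n} iff m | n. Here 24 ∤ 8 (since 8 = 0·24 + 8 with remainder 8 ≠ 0), so F_{307^24} is not a subfield of F_{307^8}. Equivalently: if it were, the tower law would give 24 = [F_{307^24}:F_307] dividing [F_{307^8}:F_307] = 8, contradiction.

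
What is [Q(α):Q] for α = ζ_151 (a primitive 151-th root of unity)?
[Q(α):Q] = 150

The minimal polynomial of ζ_151 over Q is the 151-th cyclotomic polynomial Φ_151(x), which is irreducible over Q and has degree φ(151) = 150. Hence [Q(α):Q] = φ(151) = 150.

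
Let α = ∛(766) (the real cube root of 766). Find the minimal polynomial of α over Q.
m_α(x) = x^3 - 766

α satisfies α^3 = 766, so x^3 - 766 annihilates α. By the rational root test, a rational root p/q (in lowest terms) of x^3 - 766 would satisfy p^3 = 766 q^3, forcing q = 1 and p^3 = 766; but 766 is not a perfect cube, contradiction. A monic cubic over Q with no rational root is irreducible (any nontrivial factorization would include a linear factor). Hence x^3 - 766 is the minimal polynomial of α, and in particular [Q(α):Q] = 3.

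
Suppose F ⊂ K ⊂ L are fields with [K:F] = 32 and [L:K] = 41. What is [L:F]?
[L:F] = 1312

The tower law says that for any tower of field extensions F ⊂ K ⊂ L with finite degrees, [L:F] = [L:K] · [K:F]. Here this gives [L:F] = 41 · 32 = 1312.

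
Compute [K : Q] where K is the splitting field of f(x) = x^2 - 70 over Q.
[K : Q] = 2

f(x) = x^2 - 70 factors as (x - √70)(x + √70). The splitting field is K = Q(√70). Since 70 is squarefree and > 1, it is not a perfect square, so x^2 - 70 is irreducible over Q and [Q(√70) : Q] = 2. Hence [K : Q] = 2.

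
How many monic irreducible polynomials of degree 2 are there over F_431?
There are 92665 monic irreducible polynomials of degree 2 over F_431

Each element of F_{431^2} that lies in no proper subfield is a root of exactly one monic irreducible of degree 2 over F_431, and each such polynomial has 2 distinct roots in F_{431^2}. By Möbius inversion the count is N_431(2) = (1/2) Σ_{d|2} μ(2/d) · 431^d = (1/2)(μ(2)·431^1 + μ(1)·431^2) = 185330/2 = 92665.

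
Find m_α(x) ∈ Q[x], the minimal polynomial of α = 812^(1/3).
m_α(x) = x^3 - 812

α satisfies α^3 = 812, so x^3 - 812 annihilates α. By the rational root test, a rational root p/q (in lowest terms) of x^3 - 812 would satisfy p^3 = 812 q^3, forcing q = 1 and p^3 = 812; but 812 is not a perfect cube, contradiction. A monic cubic over Q with no rational root is irreducible (any nontrivial factorization would include a linear factor). Hence x^3 - 812 is the minimal polynomial of α, and in particular [Q(α):Q] = 3.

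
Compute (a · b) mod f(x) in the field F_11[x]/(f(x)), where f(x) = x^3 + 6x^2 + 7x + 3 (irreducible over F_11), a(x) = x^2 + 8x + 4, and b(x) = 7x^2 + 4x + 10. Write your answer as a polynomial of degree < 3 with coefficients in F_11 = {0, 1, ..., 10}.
a · b ≡ x^2 + 4x + 8 (mod f(x))

Multiply in F_11[x]: a(x)·b(x) = (x^2 + 8x + 4)·(7x^2 + 4x + 10) = 7x^4 + 5x^3 + 4x^2 + 8x + 7. This has degree ≥ 3, so divide by f(x) over F_11: 7x^4 + 5x^3 + 4x^2 + 8x + 7 = (7x + 7)·(x^3 + 6x^2 + 7x + 3) + (x^2 + 4x + 8). Hence a·b ≡ x^2 + 4x + 8 (mod f). (F_11[x]/(f) is a field with 11^3 = 1331 elements since f is irreducible of degree 3.)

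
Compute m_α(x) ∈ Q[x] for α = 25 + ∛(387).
m_α(x) = x^3 - 75x^2 + 1875x - 16012

Set β = α - 25 = ∛(387), so β^3 = 387. Then (α - 25)^3 - 387 = 0, i.e. α is a root of g(x) = (x - 25)^3 - 387 = x^3 - 75x^2 + 1875x - 16012. Since g(x) = h(x - 25) where h(x) = x^3 - 387, and h is irreducible over Q (because 387 is not a perfect cube, so h has no rational root, and a monic cubic with no rational root is irreducible), g is also irreducible (irreducibility is preserved under the substitution x → x - 25). Hence m_α(x) = x^3 - 75x^2 + 1875x - 16012.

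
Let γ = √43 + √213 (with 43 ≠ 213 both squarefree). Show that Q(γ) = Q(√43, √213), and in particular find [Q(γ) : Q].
[Q(γ) : Q] = 4 (equivalently, Q(γ) = Q(√43, √213))

Obviously Q(γ) ⊆ Q(√43, √213), and [Q(√43, √213):Q] = 4 (since 43, 213 are distinct squarefree integers > 1 with 9159 not a perfect square). To show equality we compute the minimal polynomial of γ. From γ = √43 + √213: γ^2 = 43 + 2√(9159) + 213 = 256 + 2√(9159), so γ^2 - 256 = 2√(9159); squaring, (γ^2 - 256)^2 = 4·9159, i.e. γ^4 - 512γ^2 + 65536 - 36636 = 0, i.e. γ^4 - 512γ^2 + 28900 = 0. So γ is a root of x^4 - 512x^2 + 28900. This polynomial is irreducible over Q: it has no rational root (each ±√43 ± √213 is irrational), and any factorization into two quadratics over Q would force √(9159) ∈ Q (pairing opposite roots) or √43, √213 ∈ Q (other pairings), all impossible. Hence [Q(γ):Q] = 4 = [Q(√43, √213):Q], so Q(γ) = Q(√43, √213).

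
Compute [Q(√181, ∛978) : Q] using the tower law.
[Q(√181, ∛978) : Q] = 6

Let L = Q(√181, ∛978). Since Q(√181) ⊂ L and [Q(√181):Q] = 2, the tower law gives 2 | [L:Q]. Likewise Q(∛978) ⊂ L with [Q(∛978):Q] = 3 (because 978 is not a perfect cube), so 3 | [L:Q]. As gcd(2,3) = 1, [L:Q] is divisible by 6. Conversely L is generated over Q by √181 and ∛978, so [L:Q] ≤ 2·3 = 6. Therefore [Q(√181, ∛978) : Q] = 6.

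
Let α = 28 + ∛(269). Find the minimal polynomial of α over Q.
m_α(x) = x^3 - 84x^2 + 2352x - 22221

Set β = α - 28 = ∛(269), so β^3 = 269. Then (α - 28)^3 - 269 = 0, i.e. α is a root of g(x) = (x - 28)^3 - 269 = x^3 - 84x^2 + 2352x - 22221. Since g(x) = h(x - 28) where h(x) = x^3 - 269, and h is irreducible over Q (because 269 is not a perfect cube, so h has no rational root, and a monic cubic with no rational root is irreducible), g is also irreducible (irreducibility is preserved under the substitution x → x - 28). Hence m_α(x) = x^3 - 84x^2 + 2352x - 22221.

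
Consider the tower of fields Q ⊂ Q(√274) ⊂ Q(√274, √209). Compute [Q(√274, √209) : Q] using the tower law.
[Q(√274, √209) : Q] = 4

[Q(√274):Q] = 2 (min poly x^2 - 274, irreducible since 274 is squarefree > 1). For the top step, suppose √209 ∈ Q(√274), say √209 = c + d√274 with c, d ∈ Q. Squaring: 209 = c^2 + 274d^2 + 2cd√274. Since √274 ∉ Q this forces 2cd = 0. If d = 0 then √209 = c ∈ Q, contradicting 209 squarefree > 1. If c = 0 then 209 = 274d^2, so 274·209 = (274d)^2 is a perfect square in Q — but 274·209 = 57266 is not a perfect square (since 274 and 209 are distinct squarefree integers). Contradiction. Hence √209 ∉ Q(√274), so x^2 - 209 stays irreducible over Q(√274) and [Q(√274, √209) : Q(√274)] = 2. By the tower law, [Q(√274, √209) : Q] = 2 · 2 = 4.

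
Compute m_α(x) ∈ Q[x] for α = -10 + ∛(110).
m_α(x) = x^3 + 30x^2 + 300x + 890

Set β = α + 10 = ∛(110), so β^3 = 110. Then (α + 10)^3 - 110 = 0, i.e. α is a root of g(x) = (x + 10)^3 - 110 = x^3 + 30x^2 + 300x + 890. Since g(x) = h(x + 10) where h(x) = x^3 - 110, and h is irreducible over Q (because 110 is not a perfect cube, so h has no rational root, and a monic cubic with no rational root is irreducible), g is also irreducible (irreducibility is preserved under the substitution x → x + 10). Hence m_α(x) = x^3 + 30x^2 + 300x + 890.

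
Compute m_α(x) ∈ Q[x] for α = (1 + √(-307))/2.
m_α(x) = x^2 - x + 77

From 2α - 1 = √(-307), squaring gives (2α - 1)^2 = -307, i.e. 4α^2 - 4α + 1 = -307, so α^2 - α + (1 + 307)/4 = 0. Since -307 ≡ 1 (mod 4), (1 + 307)/4 = 77 ∈ Z. The polynomial x^2 - x + 77 has discriminant 1 - 4·(77) = -307, which is not a perfect square in Q (d = -307 is squarefree and ≠ 1), so x^2 - x + 77 is irreducible over Q. It is the minimal polynomial of α.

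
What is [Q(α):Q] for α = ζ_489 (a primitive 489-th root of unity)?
[Q(α):Q] = 324

The minimal polynomial of ζ_489 over Q is the 489-th cyclotomic polynomial Φ_489(x), which is irreducible over Q and has degree φ(489) = 324. Hence [Q(α):Q] = φ(489) = 324.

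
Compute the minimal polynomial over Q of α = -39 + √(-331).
m_α(x) = x^2 + 78x + 1852

From α + 39 = √(-331), squaring gives (α + 39)^2 = -331, i.e. α^2 + 78α + 1521 = -331, so α^2 + 78α + 1852 = 0. The discriminant of x^2 + 78x + 1852 is (78)^2 - 4·(1852) = 6084 - 7408 = -1324, and 4·(-331) is not a perfect square in Q since -331 is squarefree and ≠ 1. Hence x^2 + 78x + 1852 is irreducible over Q and is the minimal polynomial of α.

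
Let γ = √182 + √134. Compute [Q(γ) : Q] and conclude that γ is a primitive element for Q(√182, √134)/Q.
[Q(γ) : Q] = 4 (equivalently, Q(γ) = Q(√182, √134))

Obviously Q(γ) ⊆ Q(√182, √134), and [Q(√182, √134):Q] = 4 (since 182, 134 are distinct squarefree integers > 1 with 24388 not a perfect square). To show equality we compute the minimal polynomial of γ. From γ = √182 + √134: γ^2 = 182 + 2√(24388) + 134 = 316 + 2√(24388), so γ^2 - 316 = 2√(24388); squaring, (γ^2 - 316)^2 = 4·24388, i.e. γ^4 - 632γ^2 + 99856 - 97552 = 0, i.e. γ^4 - 632γ^2 + 2304 = 0. So γ is a root of x^4 - 632x^2 + 2304. This polynomial is irreducible over Q: it has no rational root (each ±√182 ± √134 is irrational), and any factorization into two quadratics over Q would force √(24388) ∈ Q (pairing opposite roots) or √182, √134 ∈ Q (other pairings), all impossible. Hence [Q(γ):Q] = 4 = [Q(√182, √134):Q], so Q(γ) = Q(√182, √134).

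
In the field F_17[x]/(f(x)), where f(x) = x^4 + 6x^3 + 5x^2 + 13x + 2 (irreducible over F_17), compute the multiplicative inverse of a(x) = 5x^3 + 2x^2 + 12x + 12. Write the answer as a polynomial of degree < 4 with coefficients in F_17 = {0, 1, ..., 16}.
a(x)^(-1) ≡ 3x^3 + 2x + 7 (mod f(x))

Since f is irreducible over F_17, F_17[x]/(f) is a field and a(x) ≠ 0 has an inverse. Apply the extended Euclidean algorithm to f(x) and a(x) in F_17[x]: f(x) = (7x + 12)·a(x) + (16x^2 + 6x + 11);  a(x) = (12x + 2)·(16x^2 + 6x + 11) + (4x + 7);  (16x^2 + 6x + 11) = (4x + 3)·(4x + 7) + (7). The last nonzero remainder is the constant 7 = gcd(f, a) in F_17. Back-substituting through the division chain expresses 7 = s(x)·a(x) + t(x)·f(x) with s(x) ≡ 4x^3 + 14x + 15 (mod f), so (4x^3 + 14x + 15)·a(x) ≡ 7 (mod f). Multiplying by 7^(-1) ≡ 5 in F_17 gives a(x)^(-1) ≡ 5·(4x^3 + 14x + 15) ≡ 3x^3 + 2x + 7 (mod f). Check: (5x^3 + 2x^2 + 12x + 12)·(3x^3 + 2x + 7) = 15x^6 + 6x^5 + 12x^4 + 7x^3 + 4x^2 + 6x + 16 ≡ 1 (mod x^4 + 6x^3 + 5x^2 + 13x + 2).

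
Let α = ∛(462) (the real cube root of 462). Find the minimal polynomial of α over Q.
m_α(x) = x^3 - 462

α satisfies α^3 = 462, so x^3 - 462 annihilates α. By the rational root test, a rational root p/q (in lowest terms) of x^3 - 462 would satisfy p^3 = 462 q^3, forcing q = 1 and p^3 = 462; but 462 is not a perfect cube, contradiction. A monic cubic over Q with no rational root is irreducible (any nontrivial factorization would include a linear factor). Hence x^3 - 462 is the minimal polynomial of α, and in particular [Q(α):Q] = 3.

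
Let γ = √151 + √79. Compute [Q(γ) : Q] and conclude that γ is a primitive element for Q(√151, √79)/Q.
[Q(γ) : Q] = 4 (equivalently, Q(γ) = Q(√151, √79))

Obviously Q(γ) ⊆ Q(√151, √79), and [Q(√151, √79):Q] = 4 (since 151, 79 are distinct squarefree integers > 1 with 11929 not a perfect square). To show equality we compute the minimal polynomial of γ. From γ = √151 + √79: γ^2 = 151 + 2√(11929) + 79 = 230 + 2√(11929), so γ^2 - 230 = 2√(11929); squaring, (γ^2 - 230)^2 = 4·11929, i.e. γ^4 - 460γ^2 + 52900 - 47716 = 0, i.e. γ^4 - 460γ^2 + 5184 = 0. So γ is a root of x^4 - 460x^2 + 5184. This polynomial is irreducible over Q: it has no rational root (each ±√151 ± √79 is irrational), and any factorization into two quadratics over Q would force √(11929) ∈ Q (pairing opposite roots) or √151, √79 ∈ Q (other pairings), all impossible. Hence [Q(γ):Q] = 4 = [Q(√151, √79):Q], so Q(γ) = Q(√151, √79).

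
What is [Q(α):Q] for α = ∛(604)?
[Q(α):Q] = 3

The minimal polynomial of α is x^3 - 604, irreducible over Q since 604 is not a perfect cube (so x^3 - 604 has no rational root). Hence [Q(α):Q] = deg(m_α) = 3.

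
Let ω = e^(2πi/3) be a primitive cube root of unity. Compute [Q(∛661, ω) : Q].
[Q(∛661, ω) : Q] = 6

[Q(∛661):Q] = 3 (min poly x^3 - 661, irreducible since 661 is not a perfect cube). [Q(ω):Q] = 2 (min poly x^2 + x + 1). Since Q(∛661) ⊂ R and ω ∉ R, we have ω ∉ Q(∛661), so x^2 + x + 1 remains irreducible over Q(∛661) and [Q(∛661, ω) : Q(∛661)] = 2. By the tower law, [Q(∛661, ω) : Q] = 3 · 2 = 6. (In fact Q(∛661, ω) is the splitting field of x^3 - 661 over Q.)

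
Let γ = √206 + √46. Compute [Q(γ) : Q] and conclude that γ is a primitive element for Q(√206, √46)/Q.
[Q(γ) : Q] = 4 (equivalently, Q(γ) = Q(√206, √46))

Obviously Q(γ) ⊆ Q(√206, √46), and [Q(√206, √46):Q] = 4 (since 206, 46 are distinct squarefree integers > 1 with 9476 not a perfect square). To show equality we compute the minimal polynomial of γ. From γ = √206 + √46: γ^2 = 206 + 2√(9476) + 46 = 252 + 2√(9476), so γ^2 - 252 = 2√(9476); squaring, (γ^2 - 252)^2 = 4·9476, i.e. γ^4 - 504γ^2 + 63504 - 37904 = 0, i.e. γ^4 - 504γ^2 + 25600 = 0. So γ is a root of x^4 - 504x^2 + 25600. This polynomial is irreducible over Q: it has no rational root (each ±√206 ± √46 is irrational), and any factorization into two quadratics over Q would force √(9476) ∈ Q (pairing opposite roots) or √206, √46 ∈ Q (other pairings), all impossible. Hence [Q(γ):Q] = 4 = [Q(√206, √46):Q], so Q(γ) = Q(√206, √46).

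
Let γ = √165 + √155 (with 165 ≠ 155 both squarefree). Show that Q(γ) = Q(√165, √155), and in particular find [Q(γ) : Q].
[Q(γ) : Q] = 4 (equivalently, Q(γ) = Q(√165, √155))

Obviously Q(γ) ⊆ Q(√165, √155), and [Q(√165, √155):Q] = 4 (since 165, 155 are distinct squarefree integers > 1 with 25575 not a perfect square). To show equality we compute the minimal polynomial of γ. From γ = √165 + √155: γ^2 = 165 + 2√(25575) + 155 = 320 + 2√(25575), so γ^2 - 320 = 2√(25575); squaring, (γ^2 - 320)^2 = 4·25575, i.e. γ^4 - 640γ^2 + 102400 - 102300 = 0, i.e. γ^4 - 640γ^2 + 100 = 0. So γ is a root of x^4 - 640x^2 + 100. This polynomial is irreducible over Q: it has no rational root (each ±√165 ± √155 is irrational), and any factorization into two quadratics over Q would force √(25575) ∈ Q (pairing opposite roots) or √165, √155 ∈ Q (other pairings), all impossible. Hence [Q(γ):Q] = 4 = [Q(√165, √155):Q], so Q(γ) = Q(√165, √155).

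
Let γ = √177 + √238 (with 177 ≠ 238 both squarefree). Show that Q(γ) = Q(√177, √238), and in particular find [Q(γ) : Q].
[Q(γ) : Q] = 4 (equivalently, Q(γ) = Q(√177, √238))

Obviously Q(γ) ⊆ Q(√177, √238), and [Q(√177, √238):Q] = 4 (since 177, 238 are distinct squarefree integers > 1 with 42126 not a perfect square). To show equality we compute the minimal polynomial of γ. From γ = √177 + √238: γ^2 = 177 + 2√(42126) + 238 = 415 + 2√(42126), so γ^2 - 415 = 2√(42126); squaring, (γ^2 - 415)^2 = 4·42126, i.e. γ^4 - 830γ^2 + 172225 - 168504 = 0, i.e. γ^4 - 830γ^2 + 3721 = 0. So γ is a root of x^4 - 830x^2 + 3721. This polynomial is irreducible over Q: it has no rational root (each ±√177 ± √238 is irrational), and any factorization into two quadratics over Q would force √(42126) ∈ Q (pairing opposite roots) or √177, √238 ∈ Q (other pairings), all impossible. Hence [Q(γ):Q] = 4 = [Q(√177, √238):Q], so Q(γ) = Q(√177, √238).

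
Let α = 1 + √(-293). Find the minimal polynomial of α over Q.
m_α(x) = x^2 - 2x + 294

From α - 1 = √(-293), squaring gives (α - 1)^2 = -293, i.e. α^2 - 2α + 1 = -293, so α^2 - 2α + 294 = 0. The discriminant of x^2 - 2x + 294 is (-2)^2 - 4·(294) = 4 - 1176 = -1172, and 4·(-293) is not a perfect square in Q since -293 is squarefree and ≠ 1. Hence x^2 - 2x + 294 is irreducible over Q and is the minimal polynomial of α.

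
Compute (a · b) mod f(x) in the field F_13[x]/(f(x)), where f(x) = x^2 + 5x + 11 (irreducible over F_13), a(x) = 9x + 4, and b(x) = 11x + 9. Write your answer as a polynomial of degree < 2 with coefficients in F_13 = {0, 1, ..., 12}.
a · b ≡ 7x (mod f(x))

Multiply in F_13[x]: a(x)·b(x) = (9x + 4)·(11x + 9) = 8x^2 + 8x + 10. This has degree ≥ 2, so divide by f(x) over F_13: 8x^2 + 8x + 10 = (8)·(x^2 + 5x + 11) + (7x). Hence a·b ≡ 7x (mod f). (F_13[x]/(f) is a field with 13^2 = 169 elements since f is irreducible of degree 2.)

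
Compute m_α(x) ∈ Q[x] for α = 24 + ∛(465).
m_α(x) = x^3 - 72x^2 + 1728x - 14289

Set β = α - 24 = ∛(465), so β^3 = 465. Then (α - 24)^3 - 465 = 0, i.e. α is a root of g(x) = (x - 24)^3 - 465 = x^3 - 72x^2 + 1728x - 14289. Since g(x) = h(x - 24) where h(x) = x^3 - 465, and h is irreducible over Q (because 465 is not a perfect cube, so h has no rational root, and a monic cubic with no rational root is irreducible), g is also irreducible (irreducibility is preserved under the substitution x → x - 24). Hence m_α(x) = x^3 - 72x^2 + 1728x - 14289.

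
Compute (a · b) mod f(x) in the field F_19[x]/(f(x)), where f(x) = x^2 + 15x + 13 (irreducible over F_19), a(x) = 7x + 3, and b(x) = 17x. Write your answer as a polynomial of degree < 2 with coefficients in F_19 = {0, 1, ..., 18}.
a · b ≡ 14x + 11 (mod f(x))

Multiply in F_19[x]: a(x)·b(x) = (7x + 3)·(17x) = 5x^2 + 13x. This has degree ≥ 2, so divide by f(x) over F_19: 5x^2 + 13x = (5)·(x^2 + 15x + 13) + (14x + 11). Hence a·b ≡ 14x + 11 (mod f). (F_19[x]/(f) is a field with 19^2 = 361 elements since f is irreducible of degree 2.)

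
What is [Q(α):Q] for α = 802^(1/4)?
[Q(α):Q] = 4

α is a root of x^4 - 802. By Eisenstein's criterion at the prime p = 2 (which divides the constant term 802 but p^2 = 4 does not, since 802 is squarefree), x^4 - 802 is irreducible over Q. Hence [Q(α):Q] = 4.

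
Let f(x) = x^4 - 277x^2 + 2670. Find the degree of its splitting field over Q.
[K : Q] = 4

Solving the quadratic in x^2: x^2 = (277 ± √(277^2 - 4·2670))/2 = (277 ± √66049)/2 = (277 ± 257)/2, giving x^2 = 10 or x^2 = 267. So f(x) = (x^2 - 10)(x^2 - 267) and the roots of f are ±√10, ±√267. Hence the splitting field is K = Q(√10, √267). Since 10 and 267 are distinct squarefree integers > 1, their product 2670 is not a perfect square, so √267 ∉ Q(√10). By the tower law [K:Q] = [Q(√10,√267):Q(√10)] · [Q(√10):Q] = 2 · 2 = 4.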